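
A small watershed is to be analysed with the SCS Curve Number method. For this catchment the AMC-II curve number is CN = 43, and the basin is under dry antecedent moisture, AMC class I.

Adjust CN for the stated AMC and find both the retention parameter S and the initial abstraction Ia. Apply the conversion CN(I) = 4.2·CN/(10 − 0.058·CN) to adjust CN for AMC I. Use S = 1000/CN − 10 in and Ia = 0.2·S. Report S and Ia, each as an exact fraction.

CN(I) from CN(II)=43: (4.2·43)/(10 − 0.058·43) = 30100/1251 ≈ 24.061
S = 1000/(30100/1251) − 10 = 9500/301 in ≈ 31.561 in
Initial abstraction Ia = S/5 = (9500/301)/5 = 1900/301 ≈ 6.312 in

S = 9500/301 in ≈ 31.561 in; Ia = 1900/301 in ≈ 6.312 in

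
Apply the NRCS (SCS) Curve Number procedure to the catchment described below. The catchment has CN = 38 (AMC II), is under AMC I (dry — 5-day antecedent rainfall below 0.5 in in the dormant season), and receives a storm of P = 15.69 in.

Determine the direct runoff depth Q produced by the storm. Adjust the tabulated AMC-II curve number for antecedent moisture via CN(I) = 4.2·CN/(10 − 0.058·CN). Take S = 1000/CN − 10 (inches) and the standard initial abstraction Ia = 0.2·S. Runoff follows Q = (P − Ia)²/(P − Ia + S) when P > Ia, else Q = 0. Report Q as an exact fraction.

Q = 99875592961/74454636900 in ≈ 1.341 in

Dry (AMC I): CN(I) = 4.2·38/(10 − 0.058·38) = (798/5)/(1949/250) = 39900/1949 ≈ 20.472
S = 1000/(39900/1949) − 10 = 15500/399 in ≈ 38.847 in
Ia = 0.2·(15500/399) = 3100/399 in ≈ 7.769 in
P − Ia = 15.690 − 7.769 = 316031/39900 ≈ 7.921 in (> 0, runoff occurs)
Runoff Q = (P−Ia)²/(P−Ia+S) = (7.921)²/(7.921+38.847) = 99875592961/74454636900 ≈ 1.341 in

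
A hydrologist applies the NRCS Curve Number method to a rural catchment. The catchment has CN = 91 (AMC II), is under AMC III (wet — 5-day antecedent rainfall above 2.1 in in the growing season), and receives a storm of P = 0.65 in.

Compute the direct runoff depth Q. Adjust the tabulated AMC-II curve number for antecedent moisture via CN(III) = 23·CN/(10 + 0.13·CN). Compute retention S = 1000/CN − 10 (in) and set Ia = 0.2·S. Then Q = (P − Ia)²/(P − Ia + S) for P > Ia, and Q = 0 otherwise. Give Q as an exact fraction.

Wet (AMC III): CN(III) = 23·91/(10 + 0.13·91) = 2093/(2183/100) = 209300/2183 ≈ 95.877
Max retention: S = 1000/(209300/2183) − 10 = 900/2093 in (≈ 0.430 in)
Initial abstraction Ia = S/5 = (900/2093)/5 = 180/2093 ≈ 0.086 in
P − Ia = 0.650 − 0.086 = 23609/41860 ≈ 0.564 in (> 0, runoff occurs)
Q: (23609/41860)² ÷ (41609/41860) = 557384881/1741752740 in (≈ 0.320 in)

Q = 557384881/1741752740 in ≈ 0.320 in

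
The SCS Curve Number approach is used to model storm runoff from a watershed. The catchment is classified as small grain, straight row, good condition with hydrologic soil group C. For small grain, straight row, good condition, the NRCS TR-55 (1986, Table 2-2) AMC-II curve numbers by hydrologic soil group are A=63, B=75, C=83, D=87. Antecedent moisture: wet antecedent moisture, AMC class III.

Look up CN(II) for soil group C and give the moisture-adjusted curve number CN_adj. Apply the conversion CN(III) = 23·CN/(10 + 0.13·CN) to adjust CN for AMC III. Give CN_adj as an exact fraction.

CN_adj = 190900/2079 ≈ 91.823

NRCS table: small grain, straight row, good condition, soil group C → CN(II) = 83
Wet (AMC III): CN(III) = 23·83/(10 + 0.13·83) = 1909/(2079/100) = 190900/2079 ≈ 91.823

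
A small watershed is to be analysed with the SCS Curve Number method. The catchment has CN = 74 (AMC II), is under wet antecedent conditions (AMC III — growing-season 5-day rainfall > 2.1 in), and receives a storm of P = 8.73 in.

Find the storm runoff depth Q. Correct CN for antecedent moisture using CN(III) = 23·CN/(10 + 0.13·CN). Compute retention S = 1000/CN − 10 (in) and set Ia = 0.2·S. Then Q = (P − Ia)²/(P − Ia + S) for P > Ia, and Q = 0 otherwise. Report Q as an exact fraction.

Wet (AMC III): CN(III) = 23·74/(10 + 0.13·74) = 1702/(981/50) = 85100/981 ≈ 86.748
Max retention: S = 1000/(85100/981) − 10 = 1300/851 in (≈ 1.528 in)
Initial abstraction Ia = S/5 = (1300/851)/5 = 260/851 ≈ 0.306 in
Excess rainfall: 8.730 − 0.306 = 8.424 in; P > Ia so Q > 0
Runoff Q = (P−Ia)²/(P−Ia+S) = (8.424)²/(8.424+1.528) = 513978587929/72073147300 ≈ 7.131 in

Q = 513978587929/72073147300 in ≈ 7.131 in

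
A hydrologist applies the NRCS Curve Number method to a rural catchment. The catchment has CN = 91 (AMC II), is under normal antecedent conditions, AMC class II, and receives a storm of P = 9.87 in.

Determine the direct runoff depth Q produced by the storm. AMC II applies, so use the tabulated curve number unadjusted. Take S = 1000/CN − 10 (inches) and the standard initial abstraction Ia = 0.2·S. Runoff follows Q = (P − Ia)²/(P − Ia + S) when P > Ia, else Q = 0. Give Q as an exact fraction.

Q = 2582330763/294284900 in ≈ 8.775 in

CN(II) = 91; AMC II needs no correction.
Retention S: 1000/CN − 10 with CN=91.000 → S = 90/91 ≈ 0.989 in
Ia = 0.2·(90/91) = 18/91 in ≈ 0.198 in
Excess rainfall: 9.870 − 0.198 = 9.672 in; P > Ia so Q > 0
Runoff Q = (P−Ia)²/(P−Ia+S) = (9.672)²/(9.672+0.989) = 2582330763/294284900 ≈ 8.775 in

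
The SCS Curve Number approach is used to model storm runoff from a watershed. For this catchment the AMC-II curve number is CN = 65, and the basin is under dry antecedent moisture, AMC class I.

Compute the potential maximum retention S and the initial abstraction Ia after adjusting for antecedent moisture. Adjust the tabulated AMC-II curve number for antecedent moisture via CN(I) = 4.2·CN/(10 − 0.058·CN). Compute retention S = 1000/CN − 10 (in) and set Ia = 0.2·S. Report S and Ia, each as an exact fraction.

S = 500/39 in ≈ 12.821 in; Ia = 100/39 in ≈ 2.564 in

CN(I) from CN(II)=65: (4.2·65)/(10 − 0.058·65) = 3900/89 ≈ 43.820
S = 1000/(3900/89) − 10 = 500/39 in ≈ 12.821 in
Ia = 0.2S: 0.2·12.821 = 2.564 in (exactly 100/39)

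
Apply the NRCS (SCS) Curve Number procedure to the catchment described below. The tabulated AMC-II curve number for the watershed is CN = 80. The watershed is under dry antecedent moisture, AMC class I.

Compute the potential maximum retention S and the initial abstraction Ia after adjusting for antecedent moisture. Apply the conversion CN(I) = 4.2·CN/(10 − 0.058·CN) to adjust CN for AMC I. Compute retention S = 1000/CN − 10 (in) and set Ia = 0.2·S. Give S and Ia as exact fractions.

Adjust CN=80 to AMC I: 4.2·80/(10 − 0.058·80) → 336 ÷ (134/25) = 4200/67 ≈ 62.687
S = 1000/(4200/67) − 10 = 125/21 in ≈ 5.952 in
Initial abstraction Ia = S/5 = (125/21)/5 = 25/21 ≈ 1.190 in

S = 125/21 in ≈ 5.952 in; Ia = 25/21 in ≈ 1.190 in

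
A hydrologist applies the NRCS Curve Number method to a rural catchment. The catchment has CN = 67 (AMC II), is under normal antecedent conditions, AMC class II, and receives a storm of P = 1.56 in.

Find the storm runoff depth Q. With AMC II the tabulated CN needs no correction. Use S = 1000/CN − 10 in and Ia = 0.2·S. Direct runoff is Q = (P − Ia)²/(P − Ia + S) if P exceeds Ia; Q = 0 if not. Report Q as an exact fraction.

CN(II) = 67; AMC II needs no correction.
Retention S: 1000/CN − 10 with CN=67.000 → S = 330/67 ≈ 4.925 in
Ia = 0.2S: 0.2·4.925 = 0.985 in (exactly 66/67)
P − Ia = 1.560 − 0.985 = 963/1675 ≈ 0.575 in (> 0, runoff occurs)
Q: (963/1675)² ÷ (9213/1675) = 309123/5143925 in (≈ 0.060 in)

Q = 309123/5143925 in ≈ 0.060 in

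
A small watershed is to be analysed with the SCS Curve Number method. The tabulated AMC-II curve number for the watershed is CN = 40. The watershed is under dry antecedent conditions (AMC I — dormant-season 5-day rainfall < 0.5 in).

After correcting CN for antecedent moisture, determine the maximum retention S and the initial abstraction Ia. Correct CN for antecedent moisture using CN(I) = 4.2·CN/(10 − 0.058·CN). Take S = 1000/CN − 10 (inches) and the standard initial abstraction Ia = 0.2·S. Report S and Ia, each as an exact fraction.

S = 250/7 in ≈ 35.714 in; Ia = 50/7 in ≈ 7.143 in

Dry (AMC I): CN(I) = 4.2·40/(10 − 0.058·40) = 168/(192/25) = 175/8 ≈ 21.875
Retention S: 1000/CN − 10 with CN=21.875 → S = 250/7 ≈ 35.714 in
Initial abstraction Ia = S/5 = (250/7)/5 = 50/7 ≈ 7.143 in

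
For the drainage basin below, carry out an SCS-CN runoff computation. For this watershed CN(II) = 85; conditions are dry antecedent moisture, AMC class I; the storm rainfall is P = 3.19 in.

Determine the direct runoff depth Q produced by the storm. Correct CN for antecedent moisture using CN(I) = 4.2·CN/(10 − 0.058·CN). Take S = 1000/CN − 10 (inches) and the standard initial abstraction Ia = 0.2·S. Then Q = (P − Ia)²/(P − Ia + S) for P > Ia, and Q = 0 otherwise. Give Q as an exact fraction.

Q = 781817521/927735900 in ≈ 0.843 in

CN(I) from CN(II)=85: (4.2·85)/(10 − 0.058·85) = 11900/169 ≈ 70.414
Max retention: S = 1000/(11900/169) − 10 = 500/119 in (≈ 4.202 in)
Ia = 0.2·(500/119) = 100/119 in ≈ 0.840 in
P − Ia = 3.190 − 0.840 = 27961/11900 ≈ 2.350 in (> 0, runoff occurs)
Q = (27961/11900)²/((27961/11900) + 500/119) = (781817521/141610000)/(77961/11900) = 781817521/927735900 in ≈ 0.843 in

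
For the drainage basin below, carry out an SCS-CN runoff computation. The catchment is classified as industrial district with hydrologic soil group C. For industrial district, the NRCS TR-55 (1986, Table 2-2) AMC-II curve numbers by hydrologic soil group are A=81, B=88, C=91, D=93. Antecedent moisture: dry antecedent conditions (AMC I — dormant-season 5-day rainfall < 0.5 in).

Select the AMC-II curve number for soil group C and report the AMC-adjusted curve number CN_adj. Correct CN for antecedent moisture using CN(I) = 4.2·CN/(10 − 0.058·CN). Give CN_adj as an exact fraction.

NRCS table: industrial district, soil group C → CN(II) = 91
CN(I) from CN(II)=91: (4.2·91)/(10 − 0.058·91) = 63700/787 ≈ 80.940

CN_adj = 63700/787 ≈ 80.940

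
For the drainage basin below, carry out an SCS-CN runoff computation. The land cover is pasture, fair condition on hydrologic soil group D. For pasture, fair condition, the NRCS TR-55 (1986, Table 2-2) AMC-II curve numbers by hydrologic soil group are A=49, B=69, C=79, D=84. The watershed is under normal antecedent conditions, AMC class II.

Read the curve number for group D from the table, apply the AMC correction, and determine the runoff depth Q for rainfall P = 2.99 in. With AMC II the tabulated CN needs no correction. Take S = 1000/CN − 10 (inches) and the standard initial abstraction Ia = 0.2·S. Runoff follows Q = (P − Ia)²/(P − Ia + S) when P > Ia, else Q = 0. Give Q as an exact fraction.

Q = 30019441/19905900 in ≈ 1.508 in

NRCS table: pasture, fair condition, soil group D → CN(II) = 84
AMC II — tabulated CN = 84 applies directly.
Max retention: S = 1000/84 − 10 = 40/21 in (≈ 1.905 in)
Ia = 0.2S: 0.2·1.905 = 0.381 in (exactly 8/21)
P − Ia = 2.990 − 0.381 = 5479/2100 ≈ 2.609 in (> 0, runoff occurs)
Q: (5479/2100)² ÷ (9479/2100) = 30019441/19905900 in (≈ 1.508 in)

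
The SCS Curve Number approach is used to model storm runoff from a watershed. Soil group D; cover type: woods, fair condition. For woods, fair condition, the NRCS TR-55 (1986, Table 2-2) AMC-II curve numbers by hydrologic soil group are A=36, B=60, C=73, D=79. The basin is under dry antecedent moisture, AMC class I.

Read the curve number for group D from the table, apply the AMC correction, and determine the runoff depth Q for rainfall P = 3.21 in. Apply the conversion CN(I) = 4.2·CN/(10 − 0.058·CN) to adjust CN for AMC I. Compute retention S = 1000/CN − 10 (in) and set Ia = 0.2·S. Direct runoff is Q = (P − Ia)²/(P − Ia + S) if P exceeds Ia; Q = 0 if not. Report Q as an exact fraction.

NRCS table: woods, fair condition, soil group D → CN(II) = 79
CN(I) from CN(II)=79: (4.2·79)/(10 − 0.058·79) = 7900/129 ≈ 61.240
Retention S: 1000/CN − 10 with CN=61.240 → S = 500/79 ≈ 6.329 in
Ia = 0.2·(500/79) = 100/79 in ≈ 1.266 in
Excess rainfall: 3.210 − 1.266 = 1.944 in; P > Ia so Q > 0
Q = (15359/7900)²/((15359/7900) + 500/79) = (235898881/62410000)/(65359/7900) = 235898881/516336100 in ≈ 0.457 in

Q = 235898881/516336100 in ≈ 0.457 in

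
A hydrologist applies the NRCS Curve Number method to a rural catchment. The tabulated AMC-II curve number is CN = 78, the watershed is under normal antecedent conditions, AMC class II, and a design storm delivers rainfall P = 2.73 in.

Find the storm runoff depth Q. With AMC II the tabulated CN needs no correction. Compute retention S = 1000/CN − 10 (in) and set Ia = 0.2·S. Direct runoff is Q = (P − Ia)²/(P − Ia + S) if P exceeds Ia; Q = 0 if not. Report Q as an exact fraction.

CN(II) = 78; AMC II needs no correction.
Max retention: S = 1000/78 − 10 = 110/39 in (≈ 2.821 in)
Ia = 0.2·(110/39) = 22/39 in ≈ 0.564 in
P − Ia = 2.730 − 0.564 = 8447/3900 ≈ 2.166 in (> 0, runoff occurs)
Q: (8447/3900)² ÷ (19447/3900) = 71351809/75843300 in (≈ 0.941 in)

Q = 71351809/75843300 in ≈ 0.941 in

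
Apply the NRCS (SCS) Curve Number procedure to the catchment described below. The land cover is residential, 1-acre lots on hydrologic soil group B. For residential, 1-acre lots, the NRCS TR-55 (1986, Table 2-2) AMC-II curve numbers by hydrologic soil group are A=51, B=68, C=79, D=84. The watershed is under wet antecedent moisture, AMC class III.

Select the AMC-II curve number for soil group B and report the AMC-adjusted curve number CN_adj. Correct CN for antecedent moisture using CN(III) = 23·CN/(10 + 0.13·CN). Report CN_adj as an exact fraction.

NRCS table: residential, 1-acre lots, soil group B → CN(II) = 68
Wet (AMC III): CN(III) = 23·68/(10 + 0.13·68) = 1564/(471/25) = 39100/471 ≈ 83.015

CN_adj = 39100/471 ≈ 83.015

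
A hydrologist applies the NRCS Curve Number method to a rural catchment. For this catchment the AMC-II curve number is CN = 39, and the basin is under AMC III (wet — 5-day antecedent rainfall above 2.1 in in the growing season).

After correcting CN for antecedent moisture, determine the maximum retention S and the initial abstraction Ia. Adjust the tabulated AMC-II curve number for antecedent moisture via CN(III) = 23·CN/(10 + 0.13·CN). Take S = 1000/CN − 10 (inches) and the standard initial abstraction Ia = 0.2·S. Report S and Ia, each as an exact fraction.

S = 6100/897 in ≈ 6.800 in; Ia = 1220/897 in ≈ 1.360 in

CN(III) from CN(II)=39: (23·39)/(10 + 0.13·39) = 89700/1507 ≈ 59.522
S = 1000/(89700/1507) − 10 = 6100/897 in ≈ 6.800 in
Ia = 0.2·(6100/897) = 1220/897 in ≈ 1.360 in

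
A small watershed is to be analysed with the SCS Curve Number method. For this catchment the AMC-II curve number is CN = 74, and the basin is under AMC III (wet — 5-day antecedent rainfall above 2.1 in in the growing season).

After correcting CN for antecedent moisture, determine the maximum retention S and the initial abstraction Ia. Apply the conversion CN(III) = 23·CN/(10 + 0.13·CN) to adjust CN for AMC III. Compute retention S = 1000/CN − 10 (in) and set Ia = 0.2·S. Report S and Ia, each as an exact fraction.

S = 1300/851 in ≈ 1.528 in; Ia = 260/851 in ≈ 0.306 in

Adjust CN=74 to AMC III: 23·74/(10 + 0.13·74) → 1702 ÷ (981/50) = 85100/981 ≈ 86.748
Max retention: S = 1000/(85100/981) − 10 = 1300/851 in (≈ 1.528 in)
Ia = 0.2·(1300/851) = 260/851 in ≈ 0.306 in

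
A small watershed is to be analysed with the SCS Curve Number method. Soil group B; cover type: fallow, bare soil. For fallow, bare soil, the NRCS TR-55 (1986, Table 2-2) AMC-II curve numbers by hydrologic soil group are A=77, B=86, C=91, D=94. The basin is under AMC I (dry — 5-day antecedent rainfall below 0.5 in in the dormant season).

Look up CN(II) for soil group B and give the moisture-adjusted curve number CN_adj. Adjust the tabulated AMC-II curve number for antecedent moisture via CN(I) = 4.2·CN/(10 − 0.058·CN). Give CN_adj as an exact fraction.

NRCS table: fallow, bare soil, soil group B → CN(II) = 86
Dry (AMC I): CN(I) = 4.2·86/(10 − 0.058·86) = (1806/5)/(1253/250) = 12900/179 ≈ 72.067

CN_adj = 12900/179 ≈ 72.067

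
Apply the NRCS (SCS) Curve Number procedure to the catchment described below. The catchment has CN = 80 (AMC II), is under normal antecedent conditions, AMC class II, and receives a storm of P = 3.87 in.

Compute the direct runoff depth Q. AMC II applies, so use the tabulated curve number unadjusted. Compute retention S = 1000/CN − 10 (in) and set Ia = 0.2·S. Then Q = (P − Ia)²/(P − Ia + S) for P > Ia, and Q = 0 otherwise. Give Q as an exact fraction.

AMC II — tabulated CN = 80 applies directly.
Max retention: S = 1000/80 − 10 = 5/2 in (≈ 2.500 in)
Initial abstraction Ia = S/5 = (5/2)/5 = 1/2 ≈ 0.500 in
Since P=3.870 > Ia=0.500: effective rainfall P−Ia = 337/100 in
Q = (337/100)²/((337/100) + 5/2) = (113569/10000)/(587/100) = 113569/58700 in ≈ 1.935 in

Q = 113569/58700 in ≈ 1.935 in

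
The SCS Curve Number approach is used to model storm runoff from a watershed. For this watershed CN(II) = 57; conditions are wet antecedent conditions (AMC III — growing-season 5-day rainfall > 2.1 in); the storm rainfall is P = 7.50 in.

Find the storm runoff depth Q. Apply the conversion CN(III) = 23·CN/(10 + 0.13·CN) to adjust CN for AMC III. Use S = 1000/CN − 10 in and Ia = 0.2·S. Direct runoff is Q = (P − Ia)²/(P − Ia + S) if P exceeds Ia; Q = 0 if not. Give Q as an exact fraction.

Adjust CN=57 to AMC III: 23·57/(10 + 0.13·57) → 1311 ÷ (1741/100) = 131100/1741 ≈ 75.302
Max retention: S = 1000/(131100/1741) − 10 = 4300/1311 in (≈ 3.280 in)
Ia = 0.2·(4300/1311) = 860/1311 in ≈ 0.656 in
P − Ia = 7.500 − 0.656 = 17945/2622 ≈ 6.844 in (> 0, runoff occurs)
Q: (17945/2622)² ÷ (26545/2622) = 64404605/13920198 in (≈ 4.627 in)

Q = 64404605/13920198 in ≈ 4.627 in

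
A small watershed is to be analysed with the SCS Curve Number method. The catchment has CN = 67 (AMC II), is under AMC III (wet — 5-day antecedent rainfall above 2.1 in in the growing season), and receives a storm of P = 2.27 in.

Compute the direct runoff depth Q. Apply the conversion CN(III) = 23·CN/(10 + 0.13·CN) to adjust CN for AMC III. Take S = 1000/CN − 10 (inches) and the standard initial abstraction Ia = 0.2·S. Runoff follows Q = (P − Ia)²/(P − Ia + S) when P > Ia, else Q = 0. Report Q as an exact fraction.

Q = 80546413249/94587658700 in ≈ 0.852 in

Adjust CN=67 to AMC III: 23·67/(10 + 0.13·67) → 1541 ÷ (1871/100) = 154100/1871 ≈ 82.362
Max retention: S = 1000/(154100/1871) − 10 = 3300/1541 in (≈ 2.141 in)
Ia = 0.2S: 0.2·2.141 = 0.428 in (exactly 660/1541)
Since P=2.270 > Ia=0.428: effective rainfall P−Ia = 283807/154100 in
Q: (283807/154100)² ÷ (613807/154100) = 80546413249/94587658700 in (≈ 0.852 in)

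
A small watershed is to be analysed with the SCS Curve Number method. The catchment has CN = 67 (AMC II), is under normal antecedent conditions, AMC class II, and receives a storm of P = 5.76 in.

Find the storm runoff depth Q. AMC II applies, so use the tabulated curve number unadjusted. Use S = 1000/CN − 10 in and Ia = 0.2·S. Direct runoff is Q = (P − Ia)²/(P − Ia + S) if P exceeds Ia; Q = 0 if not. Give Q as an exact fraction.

Q = 5330667/2267950 in ≈ 2.350 in

CN(II) = 67; AMC II needs no correction.
S = 1000/67 − 10 = 330/67 in ≈ 4.925 in
Initial abstraction Ia = S/5 = (330/67)/5 = 66/67 ≈ 0.985 in
Since P=5.760 > Ia=0.985: effective rainfall P−Ia = 7998/1675 in
Q = (7998/1675)²/((7998/1675) + 330/67) = (63968004/2805625)/(16248/1675) = 5330667/2267950 in ≈ 2.350 in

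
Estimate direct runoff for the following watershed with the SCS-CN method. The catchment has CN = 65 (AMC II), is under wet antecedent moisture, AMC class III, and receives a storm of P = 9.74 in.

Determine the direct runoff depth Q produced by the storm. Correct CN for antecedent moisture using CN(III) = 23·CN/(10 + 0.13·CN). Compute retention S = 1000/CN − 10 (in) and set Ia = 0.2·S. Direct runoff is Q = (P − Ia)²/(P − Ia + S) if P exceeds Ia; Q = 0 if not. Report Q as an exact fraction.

Wet (AMC III): CN(III) = 23·65/(10 + 0.13·65) = 1495/(369/20) = 29900/369 ≈ 81.030
S = 1000/(29900/369) − 10 = 700/299 in ≈ 2.341 in
Ia = 0.2S: 0.2·2.341 = 0.468 in (exactly 140/299)
Since P=9.740 > Ia=0.468: effective rainfall P−Ia = 138613/14950 in
Q = (138613/14950)²/((138613/14950) + 700/299) = (19213563769/223502500)/(173613/14950) = 19213563769/2595514350 in ≈ 7.403 in

Q = 19213563769/2595514350 in ≈ 7.403 in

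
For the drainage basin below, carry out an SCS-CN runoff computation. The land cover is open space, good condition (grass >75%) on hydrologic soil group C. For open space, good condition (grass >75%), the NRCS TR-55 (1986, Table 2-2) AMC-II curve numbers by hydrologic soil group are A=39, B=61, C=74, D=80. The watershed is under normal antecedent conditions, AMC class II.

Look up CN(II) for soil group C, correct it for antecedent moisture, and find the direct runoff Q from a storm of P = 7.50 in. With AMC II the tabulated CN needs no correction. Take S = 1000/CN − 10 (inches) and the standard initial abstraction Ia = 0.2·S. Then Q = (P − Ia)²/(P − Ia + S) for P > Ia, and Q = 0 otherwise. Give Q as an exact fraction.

NRCS table: open space, good condition (grass >75%), soil group C → CN(II) = 74
CN(II) = 74; AMC II needs no correction.
S = 1000/74 − 10 = 130/37 in ≈ 3.514 in
Initial abstraction Ia = S/5 = (130/37)/5 = 26/37 ≈ 0.703 in
Excess rainfall: 7.500 − 0.703 = 6.797 in; P > Ia so Q > 0
Runoff Q = (P−Ia)²/(P−Ia+S) = (6.797)²/(6.797+3.514) = 253009/56462 ≈ 4.481 in

Q = 253009/56462 in ≈ 4.481 in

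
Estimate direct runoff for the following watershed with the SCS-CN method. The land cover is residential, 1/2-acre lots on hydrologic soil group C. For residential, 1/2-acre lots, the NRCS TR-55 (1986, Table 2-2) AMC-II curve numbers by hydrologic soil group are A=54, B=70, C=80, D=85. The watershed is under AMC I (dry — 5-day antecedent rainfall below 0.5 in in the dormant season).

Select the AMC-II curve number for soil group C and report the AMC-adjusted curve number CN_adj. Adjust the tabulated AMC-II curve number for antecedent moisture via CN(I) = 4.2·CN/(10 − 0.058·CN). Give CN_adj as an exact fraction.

CN_adj = 4200/67 ≈ 62.687

NRCS table: residential, 1/2-acre lots, soil group C → CN(II) = 80
Dry (AMC I): CN(I) = 4.2·80/(10 − 0.058·80) = 336/(134/25) = 4200/67 ≈ 62.687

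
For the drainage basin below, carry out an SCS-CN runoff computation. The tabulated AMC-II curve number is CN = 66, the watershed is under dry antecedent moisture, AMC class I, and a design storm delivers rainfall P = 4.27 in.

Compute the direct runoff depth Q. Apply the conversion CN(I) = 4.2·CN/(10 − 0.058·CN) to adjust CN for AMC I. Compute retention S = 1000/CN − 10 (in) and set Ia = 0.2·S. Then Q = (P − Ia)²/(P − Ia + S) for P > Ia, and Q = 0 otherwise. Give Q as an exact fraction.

CN(I) from CN(II)=66: (4.2·66)/(10 − 0.058·66) = 69300/1543 ≈ 44.913
Max retention: S = 1000/(69300/1543) − 10 = 8500/693 in (≈ 12.266 in)
Initial abstraction Ia = S/5 = (8500/693)/5 = 1700/693 ≈ 2.453 in
Since P=4.270 > Ia=2.453: effective rainfall P−Ia = 125911/69300 in
Q: (125911/69300)² ÷ (975911/69300) = 15853579921/67630632300 in (≈ 0.234 in)

Q = 15853579921/67630632300 in ≈ 0.234 in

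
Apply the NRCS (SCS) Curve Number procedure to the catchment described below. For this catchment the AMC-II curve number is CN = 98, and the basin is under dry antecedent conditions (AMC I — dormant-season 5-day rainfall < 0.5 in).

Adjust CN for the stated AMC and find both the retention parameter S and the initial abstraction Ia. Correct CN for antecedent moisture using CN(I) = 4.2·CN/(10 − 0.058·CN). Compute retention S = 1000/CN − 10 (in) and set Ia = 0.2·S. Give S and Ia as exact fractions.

S = 500/1029 in ≈ 0.486 in; Ia = 100/1029 in ≈ 0.097 in

Adjust CN=98 to AMC I: 4.2·98/(10 − 0.058·98) → (2058/5) ÷ (1079/250) = 102900/1079 ≈ 95.366
Max retention: S = 1000/(102900/1079) − 10 = 500/1029 in (≈ 0.486 in)
Initial abstraction Ia = S/5 = (500/1029)/5 = 100/1029 ≈ 0.097 in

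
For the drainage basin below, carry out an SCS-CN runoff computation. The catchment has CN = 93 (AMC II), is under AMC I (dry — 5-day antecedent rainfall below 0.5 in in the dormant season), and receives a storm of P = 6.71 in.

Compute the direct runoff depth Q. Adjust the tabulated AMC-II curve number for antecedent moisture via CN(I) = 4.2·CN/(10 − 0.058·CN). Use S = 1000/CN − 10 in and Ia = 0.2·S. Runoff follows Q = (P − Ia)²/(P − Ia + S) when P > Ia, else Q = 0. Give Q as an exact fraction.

Adjust CN=93 to AMC I: 4.2·93/(10 − 0.058·93) → (1953/5) ÷ (2303/500) = 27900/329 ≈ 84.802
Retention S: 1000/CN − 10 with CN=84.802 → S = 500/279 ≈ 1.792 in
Ia = 0.2·(500/279) = 100/279 in ≈ 0.358 in
Since P=6.710 > Ia=0.358: effective rainfall P−Ia = 177209/27900 in
Runoff Q = (P−Ia)²/(P−Ia+S) = (6.352)²/(6.352+1.792) = 31403029681/6339131100 ≈ 4.954 in

Q = 31403029681/6339131100 in ≈ 4.954 in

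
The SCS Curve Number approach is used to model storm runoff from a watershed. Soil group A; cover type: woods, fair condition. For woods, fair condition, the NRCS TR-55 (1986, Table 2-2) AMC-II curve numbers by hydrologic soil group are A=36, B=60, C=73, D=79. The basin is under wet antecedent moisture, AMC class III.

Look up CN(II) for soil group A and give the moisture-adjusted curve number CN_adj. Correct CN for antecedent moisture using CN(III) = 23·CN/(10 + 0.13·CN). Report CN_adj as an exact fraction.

CN_adj = 20700/367 ≈ 56.403

NRCS table: woods, fair condition, soil group A → CN(II) = 36
Adjust CN=36 to AMC III: 23·36/(10 + 0.13·36) → 828 ÷ (367/25) = 20700/367 ≈ 56.403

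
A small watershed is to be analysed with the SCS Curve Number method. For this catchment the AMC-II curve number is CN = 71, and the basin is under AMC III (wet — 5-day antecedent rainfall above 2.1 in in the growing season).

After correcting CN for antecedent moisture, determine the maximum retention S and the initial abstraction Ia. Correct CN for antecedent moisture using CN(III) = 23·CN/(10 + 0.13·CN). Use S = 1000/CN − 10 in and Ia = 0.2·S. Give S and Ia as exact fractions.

Adjust CN=71 to AMC III: 23·71/(10 + 0.13·71) → 1633 ÷ (1923/100) = 163300/1923 ≈ 84.919
Retention S: 1000/CN − 10 with CN=84.919 → S = 2900/1633 ≈ 1.776 in
Initial abstraction Ia = S/5 = (2900/1633)/5 = 580/1633 ≈ 0.355 in

S = 2900/1633 in ≈ 1.776 in; Ia = 580/1633 in ≈ 0.355 in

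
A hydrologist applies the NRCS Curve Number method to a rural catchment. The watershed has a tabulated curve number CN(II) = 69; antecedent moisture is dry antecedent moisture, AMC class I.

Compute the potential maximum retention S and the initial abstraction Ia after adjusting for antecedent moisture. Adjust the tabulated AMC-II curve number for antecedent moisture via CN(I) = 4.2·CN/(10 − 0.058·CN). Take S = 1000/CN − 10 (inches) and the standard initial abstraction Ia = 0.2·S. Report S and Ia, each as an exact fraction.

S = 15500/1449 in ≈ 10.697 in; Ia = 3100/1449 in ≈ 2.139 in

Adjust CN=69 to AMC I: 4.2·69/(10 − 0.058·69) → (1449/5) ÷ (2999/500) = 144900/2999 ≈ 48.316
Retention S: 1000/CN − 10 with CN=48.316 → S = 15500/1449 ≈ 10.697 in
Ia = 0.2S: 0.2·10.697 = 2.139 in (exactly 3100/1449)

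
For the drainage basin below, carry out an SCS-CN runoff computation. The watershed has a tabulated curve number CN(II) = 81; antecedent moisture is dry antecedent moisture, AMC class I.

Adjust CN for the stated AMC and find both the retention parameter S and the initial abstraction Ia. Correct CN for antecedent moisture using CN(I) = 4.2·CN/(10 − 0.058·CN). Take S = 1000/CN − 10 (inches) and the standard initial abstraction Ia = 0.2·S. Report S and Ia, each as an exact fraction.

Dry (AMC I): CN(I) = 4.2·81/(10 − 0.058·81) = (1701/5)/(2651/500) = 170100/2651 ≈ 64.164
S = 1000/(170100/2651) − 10 = 9500/1701 in ≈ 5.585 in
Ia = 0.2·(9500/1701) = 1900/1701 in ≈ 1.117 in

S = 9500/1701 in ≈ 5.585 in; Ia = 1900/1701 in ≈ 1.117 in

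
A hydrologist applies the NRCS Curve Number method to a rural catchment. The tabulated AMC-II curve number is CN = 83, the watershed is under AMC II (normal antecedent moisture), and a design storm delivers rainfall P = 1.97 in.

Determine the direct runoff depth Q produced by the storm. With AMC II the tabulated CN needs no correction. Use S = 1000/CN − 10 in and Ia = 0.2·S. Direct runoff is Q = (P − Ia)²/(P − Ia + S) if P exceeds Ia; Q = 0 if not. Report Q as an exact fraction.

Q = 167728401/248593300 in ≈ 0.675 in

AMC II — tabulated CN = 83 applies directly.
Retention S: 1000/CN − 10 with CN=83.000 → S = 170/83 ≈ 2.048 in
Ia = 0.2S: 0.2·2.048 = 0.410 in (exactly 34/83)
Excess rainfall: 1.970 − 0.410 = 1.560 in; P > Ia so Q > 0
Q: (12951/8300)² ÷ (29951/8300) = 167728401/248593300 in (≈ 0.675 in)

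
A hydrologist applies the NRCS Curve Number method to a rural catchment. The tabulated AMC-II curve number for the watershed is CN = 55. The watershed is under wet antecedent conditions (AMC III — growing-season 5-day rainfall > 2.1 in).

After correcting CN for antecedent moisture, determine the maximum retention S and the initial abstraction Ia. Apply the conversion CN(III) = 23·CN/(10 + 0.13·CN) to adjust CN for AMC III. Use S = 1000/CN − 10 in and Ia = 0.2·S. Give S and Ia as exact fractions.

S = 900/253 in ≈ 3.557 in; Ia = 180/253 in ≈ 0.711 in

Adjust CN=55 to AMC III: 23·55/(10 + 0.13·55) → 1265 ÷ (343/20) = 25300/343 ≈ 73.761
Max retention: S = 1000/(25300/343) − 10 = 900/253 in (≈ 3.557 in)
Initial abstraction Ia = S/5 = (900/253)/5 = 180/253 ≈ 0.711 in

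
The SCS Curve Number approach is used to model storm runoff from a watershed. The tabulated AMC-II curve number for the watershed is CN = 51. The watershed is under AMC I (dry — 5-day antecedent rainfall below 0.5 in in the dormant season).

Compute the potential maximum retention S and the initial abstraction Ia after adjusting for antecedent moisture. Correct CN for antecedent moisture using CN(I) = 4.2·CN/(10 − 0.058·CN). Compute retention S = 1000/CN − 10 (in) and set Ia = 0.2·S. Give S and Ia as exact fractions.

S = 3500/153 in ≈ 22.876 in; Ia = 700/153 in ≈ 4.575 in

Dry (AMC I): CN(I) = 4.2·51/(10 − 0.058·51) = (1071/5)/(3521/500) = 15300/503 ≈ 30.417
Retention S: 1000/CN − 10 with CN=30.417 → S = 3500/153 ≈ 22.876 in
Ia = 0.2S: 0.2·22.876 = 4.575 in (exactly 700/153)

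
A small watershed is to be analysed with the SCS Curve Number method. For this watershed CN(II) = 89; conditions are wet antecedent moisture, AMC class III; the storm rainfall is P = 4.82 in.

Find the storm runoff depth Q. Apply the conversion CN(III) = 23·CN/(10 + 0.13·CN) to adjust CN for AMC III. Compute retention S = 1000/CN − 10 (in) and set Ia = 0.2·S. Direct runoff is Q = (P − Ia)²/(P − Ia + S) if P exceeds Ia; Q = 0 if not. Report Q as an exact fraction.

Adjust CN=89 to AMC III: 23·89/(10 + 0.13·89) → 2047 ÷ (2157/100) = 204700/2157 ≈ 94.900
Max retention: S = 1000/(204700/2157) − 10 = 1100/2047 in (≈ 0.537 in)
Ia = 0.2S: 0.2·0.537 = 0.107 in (exactly 220/2047)
P − Ia = 4.820 − 0.107 = 482327/102350 ≈ 4.713 in (> 0, runoff occurs)
Runoff Q = (P−Ia)²/(P−Ia+S) = (4.713)²/(4.713+0.537) = 232639334929/54995418450 ≈ 4.230 in

Q = 232639334929/54995418450 in ≈ 4.230 in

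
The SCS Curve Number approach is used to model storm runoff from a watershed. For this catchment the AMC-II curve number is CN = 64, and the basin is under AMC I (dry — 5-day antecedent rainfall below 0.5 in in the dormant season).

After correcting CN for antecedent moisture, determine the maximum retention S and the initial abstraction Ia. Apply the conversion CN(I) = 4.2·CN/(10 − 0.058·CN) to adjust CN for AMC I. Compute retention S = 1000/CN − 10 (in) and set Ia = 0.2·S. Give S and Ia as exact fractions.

Adjust CN=64 to AMC I: 4.2·64/(10 − 0.058·64) → (1344/5) ÷ (786/125) = 5600/131 ≈ 42.748
S = 1000/(5600/131) − 10 = 375/28 in ≈ 13.393 in
Ia = 0.2·(375/28) = 75/28 in ≈ 2.679 in

S = 375/28 in ≈ 13.393 in; Ia = 75/28 in ≈ 2.679 in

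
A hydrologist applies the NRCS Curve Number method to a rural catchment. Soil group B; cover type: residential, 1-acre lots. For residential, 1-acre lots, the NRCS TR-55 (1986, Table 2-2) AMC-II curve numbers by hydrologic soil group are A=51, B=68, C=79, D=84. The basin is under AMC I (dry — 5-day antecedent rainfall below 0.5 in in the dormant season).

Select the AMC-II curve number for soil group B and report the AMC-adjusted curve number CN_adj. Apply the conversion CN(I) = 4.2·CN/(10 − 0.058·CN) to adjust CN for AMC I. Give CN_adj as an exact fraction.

NRCS table: residential, 1-acre lots, soil group B → CN(II) = 68
CN(I) from CN(II)=68: (4.2·68)/(10 − 0.058·68) = 35700/757 ≈ 47.160

CN_adj = 35700/757 ≈ 47.160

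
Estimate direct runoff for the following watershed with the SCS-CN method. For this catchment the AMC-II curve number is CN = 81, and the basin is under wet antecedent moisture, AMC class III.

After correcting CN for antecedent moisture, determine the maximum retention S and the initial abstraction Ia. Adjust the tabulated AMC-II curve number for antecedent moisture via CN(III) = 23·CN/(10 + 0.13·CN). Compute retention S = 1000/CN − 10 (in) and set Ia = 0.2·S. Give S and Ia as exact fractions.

S = 1900/1863 in ≈ 1.020 in; Ia = 380/1863 in ≈ 0.204 in

Adjust CN=81 to AMC III: 23·81/(10 + 0.13·81) → 1863 ÷ (2053/100) = 186300/2053 ≈ 90.745
S = 1000/(186300/2053) − 10 = 1900/1863 in ≈ 1.020 in
Ia = 0.2·(1900/1863) = 380/1863 in ≈ 0.204 in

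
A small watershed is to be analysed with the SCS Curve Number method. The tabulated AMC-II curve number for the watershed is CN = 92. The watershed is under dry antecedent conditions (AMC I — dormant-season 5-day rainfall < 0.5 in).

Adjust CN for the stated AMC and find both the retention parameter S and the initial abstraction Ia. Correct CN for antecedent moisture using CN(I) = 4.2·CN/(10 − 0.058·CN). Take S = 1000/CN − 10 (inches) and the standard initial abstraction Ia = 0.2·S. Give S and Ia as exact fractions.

CN(I) from CN(II)=92: (4.2·92)/(10 − 0.058·92) = 48300/583 ≈ 82.847
S = 1000/(48300/583) − 10 = 1000/483 in ≈ 2.070 in
Ia = 0.2S: 0.2·2.070 = 0.414 in (exactly 200/483)

S = 1000/483 in ≈ 2.070 in; Ia = 200/483 in ≈ 0.414 in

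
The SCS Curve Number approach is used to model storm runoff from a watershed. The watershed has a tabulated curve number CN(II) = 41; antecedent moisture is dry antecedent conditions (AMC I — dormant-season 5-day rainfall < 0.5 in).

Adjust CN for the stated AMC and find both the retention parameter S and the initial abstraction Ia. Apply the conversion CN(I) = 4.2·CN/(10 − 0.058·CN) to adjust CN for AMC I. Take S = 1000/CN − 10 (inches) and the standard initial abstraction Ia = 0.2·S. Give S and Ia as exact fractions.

S = 29500/861 in ≈ 34.262 in; Ia = 5900/861 in ≈ 6.852 in

Adjust CN=41 to AMC I: 4.2·41/(10 − 0.058·41) → (861/5) ÷ (3811/500) = 86100/3811 ≈ 22.592
Max retention: S = 1000/(86100/3811) − 10 = 29500/861 in (≈ 34.262 in)
Ia = 0.2·(29500/861) = 5900/861 in ≈ 6.852 in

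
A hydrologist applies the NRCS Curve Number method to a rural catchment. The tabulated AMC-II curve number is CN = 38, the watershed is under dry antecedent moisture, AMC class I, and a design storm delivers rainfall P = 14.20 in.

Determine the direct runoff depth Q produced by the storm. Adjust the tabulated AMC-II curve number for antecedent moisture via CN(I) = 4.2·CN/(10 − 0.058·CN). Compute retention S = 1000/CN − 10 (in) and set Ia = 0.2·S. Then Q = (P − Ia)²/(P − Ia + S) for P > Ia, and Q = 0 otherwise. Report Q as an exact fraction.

Q = 164583241/180206355 in ≈ 0.913 in

CN(I) from CN(II)=38: (4.2·38)/(10 − 0.058·38) = 39900/1949 ≈ 20.472
Retention S: 1000/CN − 10 with CN=20.472 → S = 15500/399 ≈ 38.847 in
Ia = 0.2·(15500/399) = 3100/399 in ≈ 7.769 in
Since P=14.200 > Ia=7.769: effective rainfall P−Ia = 12829/1995 in
Q = (12829/1995)²/((12829/1995) + 15500/399) = (164583241/3980025)/(90329/1995) = 164583241/180206355 in ≈ 0.913 in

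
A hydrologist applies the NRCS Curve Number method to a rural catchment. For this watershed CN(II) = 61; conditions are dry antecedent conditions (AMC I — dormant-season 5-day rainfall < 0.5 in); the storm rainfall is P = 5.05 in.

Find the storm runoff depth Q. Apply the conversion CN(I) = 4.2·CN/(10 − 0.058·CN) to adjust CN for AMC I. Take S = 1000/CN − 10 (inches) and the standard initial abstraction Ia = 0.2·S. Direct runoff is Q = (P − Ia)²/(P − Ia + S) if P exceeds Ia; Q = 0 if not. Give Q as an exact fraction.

Adjust CN=61 to AMC I: 4.2·61/(10 − 0.058·61) → (1281/5) ÷ (3231/500) = 42700/1077 ≈ 39.647
S = 1000/(42700/1077) − 10 = 6500/427 in ≈ 15.222 in
Initial abstraction Ia = S/5 = (6500/427)/5 = 1300/427 ≈ 3.044 in
P − Ia = 5.050 − 3.044 = 17127/8540 ≈ 2.006 in (> 0, runoff occurs)
Q: (17127/8540)² ÷ (147127/8540) = 293334129/1256464580 in (≈ 0.233 in)

Q = 293334129/1256464580 in ≈ 0.233 in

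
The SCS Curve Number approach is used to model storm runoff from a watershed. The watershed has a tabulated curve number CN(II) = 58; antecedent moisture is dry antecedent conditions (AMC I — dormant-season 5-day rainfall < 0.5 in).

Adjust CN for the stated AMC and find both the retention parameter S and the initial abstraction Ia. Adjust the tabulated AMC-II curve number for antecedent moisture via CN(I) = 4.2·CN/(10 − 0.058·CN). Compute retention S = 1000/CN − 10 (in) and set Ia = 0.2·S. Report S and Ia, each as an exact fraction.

S = 500/29 in ≈ 17.241 in; Ia = 100/29 in ≈ 3.448 in

Adjust CN=58 to AMC I: 4.2·58/(10 − 0.058·58) → (1218/5) ÷ (1659/250) = 2900/79 ≈ 36.709
Max retention: S = 1000/(2900/79) − 10 = 500/29 in (≈ 17.241 in)
Initial abstraction Ia = S/5 = (500/29)/5 = 100/29 ≈ 3.448 in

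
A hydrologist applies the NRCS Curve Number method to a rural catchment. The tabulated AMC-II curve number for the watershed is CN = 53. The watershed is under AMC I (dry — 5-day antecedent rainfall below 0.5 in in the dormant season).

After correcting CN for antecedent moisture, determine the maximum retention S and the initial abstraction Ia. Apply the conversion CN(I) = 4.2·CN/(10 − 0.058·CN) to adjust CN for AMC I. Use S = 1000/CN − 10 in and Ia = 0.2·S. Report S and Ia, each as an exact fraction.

Dry (AMC I): CN(I) = 4.2·53/(10 − 0.058·53) = (1113/5)/(3463/500) = 111300/3463 ≈ 32.140
S = 1000/(111300/3463) − 10 = 23500/1113 in ≈ 21.114 in
Ia = 0.2·(23500/1113) = 4700/1113 in ≈ 4.223 in

S = 23500/1113 in ≈ 21.114 in; Ia = 4700/1113 in ≈ 4.223 in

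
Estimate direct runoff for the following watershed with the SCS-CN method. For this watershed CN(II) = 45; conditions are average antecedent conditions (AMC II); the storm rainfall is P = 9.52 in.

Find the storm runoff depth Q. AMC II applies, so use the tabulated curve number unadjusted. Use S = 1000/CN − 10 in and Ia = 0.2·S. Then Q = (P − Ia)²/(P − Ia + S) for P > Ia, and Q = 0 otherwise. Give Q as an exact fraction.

AMC II — tabulated CN = 45 applies directly.
S = 1000/45 − 10 = 110/9 in ≈ 12.222 in
Ia = 0.2·(110/9) = 22/9 in ≈ 2.444 in
P − Ia = 9.520 − 2.444 = 1592/225 ≈ 7.076 in (> 0, runoff occurs)
Q = (1592/225)²/((1592/225) + 110/9) = (2534464/50625)/(4342/225) = 1267232/488475 in ≈ 2.594 in

Q = 1267232/488475 in ≈ 2.594 in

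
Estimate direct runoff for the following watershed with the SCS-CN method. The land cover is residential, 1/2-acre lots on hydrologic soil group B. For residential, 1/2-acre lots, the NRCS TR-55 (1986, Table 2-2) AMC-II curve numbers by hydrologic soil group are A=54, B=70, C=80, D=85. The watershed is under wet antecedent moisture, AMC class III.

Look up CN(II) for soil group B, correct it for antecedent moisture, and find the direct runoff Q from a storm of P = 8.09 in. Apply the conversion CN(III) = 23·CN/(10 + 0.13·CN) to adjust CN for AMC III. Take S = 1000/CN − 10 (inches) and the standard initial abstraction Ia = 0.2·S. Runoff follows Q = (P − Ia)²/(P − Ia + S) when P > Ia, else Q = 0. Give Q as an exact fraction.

Q = 15437814001/2483408900 in ≈ 6.216 in

NRCS table: residential, 1/2-acre lots, soil group B → CN(II) = 70
Wet (AMC III): CN(III) = 23·70/(10 + 0.13·70) = 1610/(191/10) = 16100/191 ≈ 84.293
Max retention: S = 1000/(16100/191) − 10 = 300/161 in (≈ 1.863 in)
Initial abstraction Ia = S/5 = (300/161)/5 = 60/161 ≈ 0.373 in
Excess rainfall: 8.090 − 0.373 = 7.717 in; P > Ia so Q > 0
Q: (124249/16100)² ÷ (154249/16100) = 15437814001/2483408900 in (≈ 6.216 in)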